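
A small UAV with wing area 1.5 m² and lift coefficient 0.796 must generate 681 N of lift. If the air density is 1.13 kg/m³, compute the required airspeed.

L = ½ρv²S·CL ⇒ v = √(2L/(ρ·S·CL))
v = √(2 × 681 / (1.13 × 1.5 × 0.796)) = √1009 = 31.8 m/s

v = 31.8 m/s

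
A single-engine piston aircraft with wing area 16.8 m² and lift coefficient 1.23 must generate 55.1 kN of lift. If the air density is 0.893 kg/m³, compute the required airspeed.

L = ½ρv²S·CL ⇒ v = √(2L/(ρ·S·CL))
v = √(2 × 55100 / (0.893 × 16.8 × 1.23)) = √5972 = 77.3 m/s

v = 77.3 m/s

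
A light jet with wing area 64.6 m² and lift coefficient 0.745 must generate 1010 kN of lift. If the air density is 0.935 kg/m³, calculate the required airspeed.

v = 212 m/s

L = ½ρv²S·CL ⇒ v = √(2L/(ρ·S·CL))
v = √(2 × 1.01×10^6 / (0.935 × 64.6 × 0.745)) = √44890 = 212 m/s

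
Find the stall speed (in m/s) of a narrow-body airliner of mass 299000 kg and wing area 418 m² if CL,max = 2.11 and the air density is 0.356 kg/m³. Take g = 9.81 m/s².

Weight W = mg = 299000 × 9.81 = 2.933×10^6 N.
V_stall = √(2W/(ρ·S·CL,max)) = √(2 × 2.933×10^6 / (0.356 × 418 × 2.11))
V_stall = √18680 = 137 m/s

V_stall = 137 m/s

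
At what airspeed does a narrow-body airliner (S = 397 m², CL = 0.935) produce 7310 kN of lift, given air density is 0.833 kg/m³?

v = 217 m/s

L = ½ρv²S·CL ⇒ v = √(2L/(ρ·S·CL))
v = √(2 × 7.31×10^6 / (0.833 × 397 × 0.935)) = √47280 = 217 m/s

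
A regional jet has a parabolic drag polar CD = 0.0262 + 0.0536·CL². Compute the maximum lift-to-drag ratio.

For CD = CD0 + K·CL², (L/D)max occurs at CL* = √(CD0/K) and equals 1/(2√(K·CD0)).
(L/D)max = 1/(2√(0.0536 × 0.0262)) = 1/(2 × 0.03747) = 13.3

(L/D)max = 13.3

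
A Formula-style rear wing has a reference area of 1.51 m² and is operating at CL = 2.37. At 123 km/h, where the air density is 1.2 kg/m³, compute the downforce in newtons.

Convert speed: v = 123 km/h ÷ 3.6 = 34.17 m/s.
Dynamic pressure q = ½ρv² = ½ × 1.2 × 34.17² = 700.4 Pa.
L = q·S·CL = 700.4 × 1.51 × 2.37 = 2510 N

L = 2510 N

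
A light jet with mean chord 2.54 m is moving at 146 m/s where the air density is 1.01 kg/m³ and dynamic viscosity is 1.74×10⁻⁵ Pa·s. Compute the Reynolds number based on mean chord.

Re = ρ·v·c/μ = 1.01 × 146 × 2.54 / (1.74×10⁻⁵) = 2.15×10^7

Re = 2.15×10^7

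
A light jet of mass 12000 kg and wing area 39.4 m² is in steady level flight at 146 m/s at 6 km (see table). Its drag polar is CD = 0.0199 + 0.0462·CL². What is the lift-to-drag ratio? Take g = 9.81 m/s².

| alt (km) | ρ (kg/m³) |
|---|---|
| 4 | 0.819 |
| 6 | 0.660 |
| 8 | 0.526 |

L/D = 15

At 6 km, from the table: ρ = 0.660 kg/m³.
Weight W = mg = 12000 × 9.81 = 1.1772×10^5 N; in level flight L = W.
q = ½ρv² = ½ × 0.66 × 146² = 7034 Pa.
CL = W/(q·S) = 1.1772×10^5 / (7034 × 39.4) = 0.4248.
CD = 0.0199 + 0.0462 × 0.4248² = 0.02824.
L/D = CL/CD = 0.4248 / 0.02824 = 15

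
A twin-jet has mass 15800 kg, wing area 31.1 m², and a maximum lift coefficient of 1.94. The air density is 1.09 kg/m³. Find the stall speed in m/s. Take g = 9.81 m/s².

V_stall = 68.7 m/s

At stall, lift equals weight: L = W = m·g = 15800 × 9.81 = 1.55×10^5 N.
From L = ½ρV²S·CL,max = W: V_stall = √(2W/(ρSCL,max)) = √(2·1.55×10^5/(1.09·31.1·1.94))
V_stall = √4714 = 68.7 m/s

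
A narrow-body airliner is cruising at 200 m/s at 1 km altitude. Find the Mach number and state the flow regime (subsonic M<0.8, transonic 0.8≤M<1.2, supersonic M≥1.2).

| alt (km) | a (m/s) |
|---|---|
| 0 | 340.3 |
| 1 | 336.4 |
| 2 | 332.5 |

At 1 km, from the table: a = 336.4 m/s.
M = v/a = 200 / 336.4 = 0.595
M = 0.595 → subsonic.

M = 0.595 (subsonic)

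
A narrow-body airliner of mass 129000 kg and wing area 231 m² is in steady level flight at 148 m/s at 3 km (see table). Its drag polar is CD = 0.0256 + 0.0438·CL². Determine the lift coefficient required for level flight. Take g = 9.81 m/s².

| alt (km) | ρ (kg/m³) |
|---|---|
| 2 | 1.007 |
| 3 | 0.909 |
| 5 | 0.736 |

CL = 0.55

At 3 km, from the table: ρ = 0.909 kg/m³.
In steady level flight, lift balances weight: W = mg = 129000 × 9.81 = 1.2655×10^6 N.
q = ½ρv² = ½ × 0.909 × 148² = 9955 Pa.
Required CL = L/(qS) = 1.2655×10^6/(9955·231) = 0.5503.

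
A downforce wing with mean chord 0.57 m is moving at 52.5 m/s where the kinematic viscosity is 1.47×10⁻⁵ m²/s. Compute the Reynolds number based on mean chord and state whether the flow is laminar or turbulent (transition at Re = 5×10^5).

Re = v·c/ν = 52.5 × 0.57 / (1.47×10⁻⁵) = 2.04×10^6
Since 2.04×10^6 > 5×10^5, the flow is turbulent.

Re = 2.04×10^6 (turbulent)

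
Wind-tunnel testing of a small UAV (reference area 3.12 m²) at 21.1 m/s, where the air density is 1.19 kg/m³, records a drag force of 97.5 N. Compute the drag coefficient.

CD = 0.118

From D = ½ρv²S·CD, rearranging gives CD = 2D/(ρv²S).
CD = 2 × 97.5 / (1.19 × 21.1² × 3.12) = 0.118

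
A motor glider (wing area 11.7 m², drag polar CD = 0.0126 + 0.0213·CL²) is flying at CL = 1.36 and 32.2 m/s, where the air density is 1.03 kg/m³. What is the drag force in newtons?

CD = 0.0126 + 0.0213 × 1.36² = 0.052
D = ½ρv²S·CD = ½ × 1.03 × 32.2² × 11.7 × 0.052 = 325 N

D = 325 N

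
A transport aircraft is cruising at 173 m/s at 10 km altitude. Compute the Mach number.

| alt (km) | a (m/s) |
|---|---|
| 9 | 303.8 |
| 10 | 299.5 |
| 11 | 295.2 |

M = 0.578

At 10 km, from the table: a = 299.5 m/s.
M = v/a = 173 / 299.5 = 0.578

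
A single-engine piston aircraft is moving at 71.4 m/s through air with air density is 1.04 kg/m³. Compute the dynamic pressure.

q = 2650 Pa

q = ½ρv² = ½ × 1.04 × 71.4² = 2650 Pa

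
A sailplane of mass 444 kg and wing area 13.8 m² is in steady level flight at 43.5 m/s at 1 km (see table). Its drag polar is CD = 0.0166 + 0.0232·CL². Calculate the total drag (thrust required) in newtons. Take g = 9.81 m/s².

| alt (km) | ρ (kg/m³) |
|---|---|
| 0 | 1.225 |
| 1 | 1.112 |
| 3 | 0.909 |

At 1 km, from the table: ρ = 1.112 kg/m³.
Level flight ⇒ L = W = m·g = 444 × 9.81 = 4355.6 N.
q = ½ρv² = ½ × 1.112 × 43.5² = 1052 Pa.
CL = W/(q·S) = 4355.6 / (1052 × 13.8) = 0.3.
CD = 0.0166 + 0.0232 × 0.3² = 0.01869.
D = q·S·CD = 1052 × 13.8 × 0.01869 = 271.3 N

D = 271 N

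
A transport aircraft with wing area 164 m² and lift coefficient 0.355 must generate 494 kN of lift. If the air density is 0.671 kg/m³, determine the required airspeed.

L = ½ρv²S·CL ⇒ v = √(2L/(ρ·S·CL))
v = √(2 × 4.94×10^5 / (0.671 × 164 × 0.355)) = √25290 = 159 m/s

v = 159 m/s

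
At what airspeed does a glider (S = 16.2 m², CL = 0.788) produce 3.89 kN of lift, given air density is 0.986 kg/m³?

L = ½ρv²S·CL ⇒ v = √(2L/(ρ·S·CL))
v = √(2 × 3890 / (0.986 × 16.2 × 0.788)) = √618.1 = 24.9 m/s

v = 24.9 m/s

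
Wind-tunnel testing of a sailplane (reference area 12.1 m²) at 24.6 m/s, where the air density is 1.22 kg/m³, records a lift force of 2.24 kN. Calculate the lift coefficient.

CL = 0.501

From L = ½ρv²S·CL, rearranging gives CL = 2L/(ρv²S).
CL = 2 × 2240 / (1.22 × 24.6² × 12.1) = 0.501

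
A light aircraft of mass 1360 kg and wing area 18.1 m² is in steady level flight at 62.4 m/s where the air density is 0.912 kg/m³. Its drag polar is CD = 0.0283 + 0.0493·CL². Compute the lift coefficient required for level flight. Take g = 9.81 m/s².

In steady level flight, lift balances weight: W = mg = 1360 × 9.81 = 13342 N.
q = ½ρv² = ½ × 0.912 × 62.4² = 1776 Pa.
CL = W/(q·S) = 13342 / (1776 × 18.1) = 0.4151.

CL = 0.415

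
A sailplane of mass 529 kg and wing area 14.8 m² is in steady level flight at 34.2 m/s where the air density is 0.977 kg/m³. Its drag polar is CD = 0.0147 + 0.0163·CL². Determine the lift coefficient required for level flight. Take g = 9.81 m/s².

CL = 0.614

In steady level flight, lift balances weight: W = mg = 529 × 9.81 = 5189.5 N.
q = ½ρv² = ½ × 0.977 × 34.2² = 571.4 Pa.
CL = W/(q·S) = 5189.5 / (571.4 × 14.8) = 0.6137.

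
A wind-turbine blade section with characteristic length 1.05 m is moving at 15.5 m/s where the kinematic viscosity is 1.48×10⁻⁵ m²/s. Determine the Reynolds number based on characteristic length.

Re = 1.1×10^6

Re = v·c/ν = 15.5 × 1.05 / (1.48×10⁻⁵) = 1.1×10^6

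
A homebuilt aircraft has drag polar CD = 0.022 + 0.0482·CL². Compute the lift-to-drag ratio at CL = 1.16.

L/D = 13.4

CD = 0.022 + 0.0482 × 1.16² = 0.08686
L/D = CL/CD = 1.16 / 0.08686 = 13.4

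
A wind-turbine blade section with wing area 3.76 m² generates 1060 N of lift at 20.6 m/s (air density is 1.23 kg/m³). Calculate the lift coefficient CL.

From L = ½ρv²S·CL, rearranging gives CL = 2L/(ρv²S).
CL = 2 × 1060 / (1.23 × 20.6² × 3.76) = 1.08

CL = 1.08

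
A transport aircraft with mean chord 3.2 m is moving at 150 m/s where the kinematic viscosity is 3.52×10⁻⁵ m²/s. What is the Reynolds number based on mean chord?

Re = 1.36×10^7

Re = v·c/ν = 150 × 3.2 / (3.52×10⁻⁵) = 1.36×10^7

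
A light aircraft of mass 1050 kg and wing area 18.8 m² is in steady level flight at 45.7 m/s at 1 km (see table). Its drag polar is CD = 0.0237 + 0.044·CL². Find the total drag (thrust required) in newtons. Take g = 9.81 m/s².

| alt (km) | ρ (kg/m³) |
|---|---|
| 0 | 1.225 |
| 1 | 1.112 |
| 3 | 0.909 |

D = 731 N

At 1 km, from the table: ρ = 1.112 kg/m³.
In steady level flight, lift balances weight: W = mg = 1050 × 9.81 = 10300 N.
Dynamic pressure q = 0.5 × 1.112 × 45.7² = 1161 Pa.
Required CL = L/(qS) = 10300/(1161·18.8) = 0.4718.
CD = 0.0237 + 0.044 × 0.4718² = 0.0335.
D = q·S·CD = 1161 × 18.8 × 0.0335 = 731.2 N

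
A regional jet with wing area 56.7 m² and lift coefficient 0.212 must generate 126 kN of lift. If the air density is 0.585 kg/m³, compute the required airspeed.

L = ½ρv²S·CL ⇒ v = √(2L/(ρ·S·CL))
v = √(2 × 1.26×10^5 / (0.585 × 56.7 × 0.212)) = √35840 = 189 m/s

v = 189 m/s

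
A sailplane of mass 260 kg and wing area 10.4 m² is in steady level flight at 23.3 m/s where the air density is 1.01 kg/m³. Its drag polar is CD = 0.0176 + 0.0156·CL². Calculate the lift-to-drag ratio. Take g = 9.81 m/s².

L/D = 29.7

Level flight ⇒ L = W = m·g = 260 × 9.81 = 2550.6 N.
Dynamic pressure q = 0.5 × 1.01 × 23.3² = 274.2 Pa.
Required CL = L/(qS) = 2550.6/(274.2·10.4) = 0.8946.
CD = 0.0176 + 0.0156 × 0.8946² = 0.03008.
L/D = CL/CD = 0.8946 / 0.03008 = 29.7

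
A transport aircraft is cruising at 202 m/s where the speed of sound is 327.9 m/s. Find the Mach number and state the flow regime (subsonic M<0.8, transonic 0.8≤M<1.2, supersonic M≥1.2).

M = 0.616 (subsonic)

M = v/a = 202 / 327.9 = 0.616
M = 0.616 → subsonic.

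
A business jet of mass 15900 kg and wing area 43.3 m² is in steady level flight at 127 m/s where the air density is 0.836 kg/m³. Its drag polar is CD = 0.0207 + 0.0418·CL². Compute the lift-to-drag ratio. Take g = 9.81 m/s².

Weight W = mg = 15900 × 9.81 = 1.5598×10^5 N; in level flight L = W.
Dynamic pressure q = 0.5 × 0.836 × 127² = 6742 Pa.
Required CL = L/(qS) = 1.5598×10^5/(6742·43.3) = 0.5343.
CD = 0.0207 + 0.0418 × 0.5343² = 0.03263.
L/D = CL/CD = 0.5343 / 0.03263 = 16.4

L/D = 16.4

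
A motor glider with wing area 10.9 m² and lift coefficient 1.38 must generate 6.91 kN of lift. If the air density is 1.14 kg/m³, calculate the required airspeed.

L = ½ρv²S·CL ⇒ v = √(2L/(ρ·S·CL))
v = √(2 × 6910 / (1.14 × 10.9 × 1.38)) = √805.9 = 28.4 m/s

v = 28.4 m/s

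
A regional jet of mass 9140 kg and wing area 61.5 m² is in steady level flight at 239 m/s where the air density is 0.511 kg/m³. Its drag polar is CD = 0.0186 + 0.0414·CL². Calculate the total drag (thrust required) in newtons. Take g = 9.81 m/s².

D = 17100 N

In steady level flight, lift balances weight: W = mg = 9140 × 9.81 = 89663 N.
Dynamic pressure q = 0.5 × 0.511 × 239² = 14590 Pa.
Required CL = L/(qS) = 89663/(14590·61.5) = 0.0999.
CD = 0.0186 + 0.0414 × 0.0999² = 0.01901.
D = q·S·CD = 14590 × 61.5 × 0.01901 = 17070 N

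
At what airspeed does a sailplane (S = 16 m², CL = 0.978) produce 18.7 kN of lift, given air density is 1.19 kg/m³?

L = ½ρv²S·CL ⇒ v = √(2L/(ρ·S·CL))
v = √(2 × 18700 / (1.19 × 16 × 0.978)) = √2008 = 44.8 m/s

v = 44.8 m/s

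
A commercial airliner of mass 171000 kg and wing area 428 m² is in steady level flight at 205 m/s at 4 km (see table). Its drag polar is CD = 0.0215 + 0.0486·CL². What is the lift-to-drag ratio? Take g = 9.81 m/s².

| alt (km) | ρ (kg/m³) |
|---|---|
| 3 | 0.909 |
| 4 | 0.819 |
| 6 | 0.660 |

L/D = 9.48

At 4 km, from the table: ρ = 0.819 kg/m³.
Level flight ⇒ L = W = m·g = 171000 × 9.81 = 1.6775×10^6 N.
q = ½ρv² = ½ × 0.819 × 205² = 17210 Pa.
CL = 2W/(ρv²S) = 2×1.6775×10^6/(0.819×205²×428) = 0.2278.
CD = 0.0215 + 0.0486 × 0.2278² = 0.02402.
L/D = CL/CD = 0.2278 / 0.02402 = 9.48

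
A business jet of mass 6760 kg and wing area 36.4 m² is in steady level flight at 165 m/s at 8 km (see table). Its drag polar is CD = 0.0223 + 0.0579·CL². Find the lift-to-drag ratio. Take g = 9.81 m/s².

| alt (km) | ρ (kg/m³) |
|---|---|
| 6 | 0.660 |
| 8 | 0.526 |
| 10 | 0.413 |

At 8 km, from the table: ρ = 0.526 kg/m³.
In steady level flight, lift balances weight: W = mg = 6760 × 9.81 = 66316 N.
Dynamic pressure q = 0.5 × 0.526 × 165² = 7160 Pa.
CL = W/(q·S) = 66316 / (7160 × 36.4) = 0.2544.
CD = 0.0223 + 0.0579 × 0.2544² = 0.02605.
L/D = CL/CD = 0.2544 / 0.02605 = 9.77

L/D = 9.77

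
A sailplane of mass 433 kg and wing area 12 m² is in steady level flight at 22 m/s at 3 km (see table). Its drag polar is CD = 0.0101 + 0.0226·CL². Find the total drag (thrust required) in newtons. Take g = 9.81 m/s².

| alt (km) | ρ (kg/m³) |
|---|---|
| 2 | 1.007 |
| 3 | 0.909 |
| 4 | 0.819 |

D = 181 N

At 3 km, from the table: ρ = 0.909 kg/m³.
Level flight ⇒ L = W = m·g = 433 × 9.81 = 4247.7 N.
q = ½ρv² = ½ × 0.909 × 22² = 220 Pa.
Required CL = L/(qS) = 4247.7/(220·12) = 1.609.
CD = 0.0101 + 0.0226 × 1.609² = 0.06862.
D = q·S·CD = 220 × 12 × 0.06862 = 181.1 N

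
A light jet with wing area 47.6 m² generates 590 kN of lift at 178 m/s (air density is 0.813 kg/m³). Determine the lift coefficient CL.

From L = ½ρv²S·CL, rearranging gives CL = 2L/(ρv²S).
CL = 2 × 5.9×10^5 / (0.813 × 178² × 47.6) = 0.962

CL = 0.962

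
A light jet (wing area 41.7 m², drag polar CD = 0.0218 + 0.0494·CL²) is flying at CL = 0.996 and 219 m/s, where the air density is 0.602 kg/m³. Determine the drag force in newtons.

CD = 0.0218 + 0.0494 × 0.996² = 0.07081
D = ½ρv²S·CD = ½ × 0.602 × 219² × 41.7 × 0.07081 = 42600 N

D = 42600 N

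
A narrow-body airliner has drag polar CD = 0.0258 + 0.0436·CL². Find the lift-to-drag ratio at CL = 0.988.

L/D = 14.5

CD = 0.0258 + 0.0436 × 0.988² = 0.06836
L/D = CL/CD = 0.988 / 0.06836 = 14.5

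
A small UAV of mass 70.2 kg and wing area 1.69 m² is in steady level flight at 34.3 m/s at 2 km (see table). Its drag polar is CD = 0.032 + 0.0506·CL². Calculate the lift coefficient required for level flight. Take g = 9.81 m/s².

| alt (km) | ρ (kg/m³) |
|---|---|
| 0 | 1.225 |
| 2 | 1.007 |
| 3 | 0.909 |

At 2 km, from the table: ρ = 1.007 kg/m³.
Level flight ⇒ L = W = m·g = 70.2 × 9.81 = 688.66 N.
q = ½ρv² = ½ × 1.007 × 34.3² = 592.4 Pa.
CL = 2W/(ρv²S) = 2×688.66/(1.007×34.3²×1.69) = 0.6879.

CL = 0.688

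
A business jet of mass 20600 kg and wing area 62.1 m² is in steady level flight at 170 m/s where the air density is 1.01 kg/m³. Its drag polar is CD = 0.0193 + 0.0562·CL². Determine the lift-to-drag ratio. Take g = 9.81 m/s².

L/D = 10.1

Weight W = mg = 20600 × 9.81 = 2.0209×10^5 N; in level flight L = W.
q = ½ρv² = ½ × 1.01 × 170² = 14590 Pa.
Required CL = L/(qS) = 2.0209×10^5/(14590·62.1) = 0.223.
CD = 0.0193 + 0.0562 × 0.223² = 0.02209.
L/D = CL/CD = 0.223 / 0.02209 = 10.1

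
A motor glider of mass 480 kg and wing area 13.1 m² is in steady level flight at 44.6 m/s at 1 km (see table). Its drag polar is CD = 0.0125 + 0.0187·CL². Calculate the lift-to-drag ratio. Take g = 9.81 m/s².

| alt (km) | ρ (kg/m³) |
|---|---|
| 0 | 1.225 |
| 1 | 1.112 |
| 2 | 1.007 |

L/D = 22.5

At 1 km, from the table: ρ = 1.112 kg/m³.
Weight W = mg = 480 × 9.81 = 4708.8 N; in level flight L = W.
Dynamic pressure q = 0.5 × 1.112 × 44.6² = 1106 Pa.
Required CL = L/(qS) = 4708.8/(1106·13.1) = 0.325.
CD = 0.0125 + 0.0187 × 0.325² = 0.01448.
L/D = CL/CD = 0.325 / 0.01448 = 22.5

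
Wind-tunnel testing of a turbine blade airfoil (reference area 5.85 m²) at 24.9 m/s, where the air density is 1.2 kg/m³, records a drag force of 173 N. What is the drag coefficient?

CD = 0.0795

From D = ½ρv²S·CD, rearranging gives CD = 2D/(ρv²S).
CD = 2 × 173 / (1.2 × 24.9² × 5.85) = 0.0795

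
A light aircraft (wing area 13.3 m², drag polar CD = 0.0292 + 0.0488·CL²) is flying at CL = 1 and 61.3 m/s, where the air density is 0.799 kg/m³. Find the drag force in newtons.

CD = 0.0292 + 0.0488 × 1² = 0.078
D = ½ρv²S·CD = ½ × 0.799 × 61.3² × 13.3 × 0.078 = 1560 N

D = 1560 N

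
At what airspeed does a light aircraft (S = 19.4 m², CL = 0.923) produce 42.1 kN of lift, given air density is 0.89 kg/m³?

L = ½ρv²S·CL ⇒ v = √(2L/(ρ·S·CL))
v = √(2 × 42100 / (0.89 × 19.4 × 0.923)) = √5283 = 72.7 m/s

v = 72.7 m/s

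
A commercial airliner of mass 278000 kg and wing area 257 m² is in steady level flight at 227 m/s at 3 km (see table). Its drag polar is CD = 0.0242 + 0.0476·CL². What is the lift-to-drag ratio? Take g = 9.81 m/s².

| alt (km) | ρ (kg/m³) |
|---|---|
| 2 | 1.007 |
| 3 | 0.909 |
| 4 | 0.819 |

L/D = 13.3

At 3 km, from the table: ρ = 0.909 kg/m³.
Weight W = mg = 278000 × 9.81 = 2.7272×10^6 N; in level flight L = W.
Dynamic pressure q = 0.5 × 0.909 × 227² = 23420 Pa.
CL = W/(q·S) = 2.7272×10^6 / (23420 × 257) = 0.4531.
CD = 0.0242 + 0.0476 × 0.4531² = 0.03397.
L/D = CL/CD = 0.4531 / 0.03397 = 13.3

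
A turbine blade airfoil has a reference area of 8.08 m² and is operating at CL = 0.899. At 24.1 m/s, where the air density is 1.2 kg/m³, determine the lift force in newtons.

L = 2530 N

Dynamic pressure q = ½ρv² = ½ × 1.2 × 24.1² = 348.5 Pa.
L = q·S·CL = 348.5 × 8.08 × 0.899 = 2530 N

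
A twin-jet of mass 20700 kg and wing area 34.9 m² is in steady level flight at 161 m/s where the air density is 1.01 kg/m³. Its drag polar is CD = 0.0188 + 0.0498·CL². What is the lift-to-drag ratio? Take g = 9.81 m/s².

Weight W = mg = 20700 × 9.81 = 2.0307×10^5 N; in level flight L = W.
Dynamic pressure q = 0.5 × 1.01 × 161² = 13090 Pa.
Required CL = L/(qS) = 2.0307×10^5/(13090·34.9) = 0.4445.
CD = 0.0188 + 0.0498 × 0.4445² = 0.02864.
L/D = CL/CD = 0.4445 / 0.02864 = 15.5

L/D = 15.5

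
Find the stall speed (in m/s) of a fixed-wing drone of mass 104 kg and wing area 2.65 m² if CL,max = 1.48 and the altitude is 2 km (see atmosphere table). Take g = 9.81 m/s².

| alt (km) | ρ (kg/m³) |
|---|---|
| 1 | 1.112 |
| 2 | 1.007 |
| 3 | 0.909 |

V_stall = 22.7 m/s

At 2 km, from the table: ρ = 1.007 kg/m³.
At stall, lift equals weight: L = W = m·g = 104 × 9.81 = 1020 N.
From L = ½ρV²S·CL,max = W: V_stall = √(2W/(ρSCL,max)) = √(2·1020/(1.007·2.65·1.48))
V_stall = √516.6 = 22.7 m/s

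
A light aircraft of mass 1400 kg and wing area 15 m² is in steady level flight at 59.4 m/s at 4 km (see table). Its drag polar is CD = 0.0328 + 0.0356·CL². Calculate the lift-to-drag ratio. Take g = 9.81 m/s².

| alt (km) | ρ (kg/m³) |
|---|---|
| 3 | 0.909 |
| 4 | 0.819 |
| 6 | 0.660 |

L/D = 13.5

At 4 km, from the table: ρ = 0.819 kg/m³.
In steady level flight, lift balances weight: W = mg = 1400 × 9.81 = 13734 N.
Dynamic pressure q = 0.5 × 0.819 × 59.4² = 1445 Pa.
CL = W/(q·S) = 13734 / (1445 × 15) = 0.6337.
CD = 0.0328 + 0.0356 × 0.6337² = 0.0471.
L/D = CL/CD = 0.6337 / 0.0471 = 13.5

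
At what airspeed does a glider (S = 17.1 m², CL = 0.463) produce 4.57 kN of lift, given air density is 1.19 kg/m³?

L = ½ρv²S·CL ⇒ v = √(2L/(ρ·S·CL))
v = √(2 × 4570 / (1.19 × 17.1 × 0.463)) = √970.1 = 31.1 m/s

v = 31.1 m/s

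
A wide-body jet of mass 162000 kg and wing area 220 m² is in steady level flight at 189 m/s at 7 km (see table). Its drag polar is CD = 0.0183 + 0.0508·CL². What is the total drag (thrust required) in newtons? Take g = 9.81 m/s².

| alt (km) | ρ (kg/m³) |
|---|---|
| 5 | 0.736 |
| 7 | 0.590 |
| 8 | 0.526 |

At 7 km, from the table: ρ = 0.590 kg/m³.
In steady level flight, lift balances weight: W = mg = 162000 × 9.81 = 1.5892×10^6 N.
Dynamic pressure q = 0.5 × 0.59 × 189² = 10540 Pa.
CL = 2W/(ρv²S) = 2×1.5892×10^6/(0.59×189²×220) = 0.6855.
CD = 0.0183 + 0.0508 × 0.6855² = 0.04217.
D = q·S·CD = 10540 × 220 × 0.04217 = 97770 N

D = 97800 N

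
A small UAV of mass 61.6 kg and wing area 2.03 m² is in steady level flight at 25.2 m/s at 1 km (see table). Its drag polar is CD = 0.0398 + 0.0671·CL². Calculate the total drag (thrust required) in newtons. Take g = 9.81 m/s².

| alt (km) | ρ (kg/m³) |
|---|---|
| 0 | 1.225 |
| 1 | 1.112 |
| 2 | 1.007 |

D = 62.7 N

At 1 km, from the table: ρ = 1.112 kg/m³.
Level flight ⇒ L = W = m·g = 61.6 × 9.81 = 604.3 N.
Dynamic pressure q = 0.5 × 1.112 × 25.2² = 353.1 Pa.
CL = 2W/(ρv²S) = 2×604.3/(1.112×25.2²×2.03) = 0.8431.
CD = 0.0398 + 0.0671 × 0.8431² = 0.0875.
D = q·S·CD = 353.1 × 2.03 × 0.0875 = 62.71 N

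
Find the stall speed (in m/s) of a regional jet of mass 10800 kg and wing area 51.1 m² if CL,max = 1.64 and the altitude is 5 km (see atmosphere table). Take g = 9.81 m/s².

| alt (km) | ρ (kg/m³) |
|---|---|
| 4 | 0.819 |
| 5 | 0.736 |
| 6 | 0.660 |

V_stall = 58.6 m/s

At 5 km, from the table: ρ = 0.736 kg/m³.
Stall occurs when L = W at CL,max. W = mg = 10800 × 9.81 = 1.059×10^5 N.
V_stall = √(2W/(ρ·S·CL,max)) = √(2 × 1.059×10^5 / (0.736 × 51.1 × 1.64))
V_stall = √3435 = 58.6 m/s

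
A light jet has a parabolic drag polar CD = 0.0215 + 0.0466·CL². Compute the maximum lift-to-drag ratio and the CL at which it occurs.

For CD = CD0 + K·CL², (L/D)max occurs at CL* = √(CD0/K) and equals 1/(2√(K·CD0)).
(L/D)max = 1/(2√(0.0466 × 0.0215)) = 1/(2 × 0.03165) = 15.8
CL* = √(0.0215/0.0466) = 0.679

(L/D)max = 15.8, at CL = 0.679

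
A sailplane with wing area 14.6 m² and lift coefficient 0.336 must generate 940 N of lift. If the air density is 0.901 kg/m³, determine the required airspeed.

L = ½ρv²S·CL ⇒ v = √(2L/(ρ·S·CL))
v = √(2 × 940 / (0.901 × 14.6 × 0.336)) = √425.3 = 20.6 m/s

v = 20.6 m/s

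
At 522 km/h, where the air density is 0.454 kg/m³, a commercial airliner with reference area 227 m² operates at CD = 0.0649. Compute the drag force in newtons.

D = 70300 N

Convert speed: v = 522 km/h ÷ 3.6 = 145 m/s.
Dynamic pressure q = ½ρv² = ½ × 0.454 × 145² = 4773 Pa.
D = q·S·CD = 4773 × 227 × 0.0649 = 70300 N ≈ 70.3 kN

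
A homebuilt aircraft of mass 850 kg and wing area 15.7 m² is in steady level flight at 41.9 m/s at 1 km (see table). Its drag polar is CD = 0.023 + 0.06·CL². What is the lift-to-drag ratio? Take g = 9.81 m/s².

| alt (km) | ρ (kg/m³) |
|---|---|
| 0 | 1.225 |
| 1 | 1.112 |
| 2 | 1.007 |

At 1 km, from the table: ρ = 1.112 kg/m³.
In steady level flight, lift balances weight: W = mg = 850 × 9.81 = 8338.5 N.
Dynamic pressure q = 0.5 × 1.112 × 41.9² = 976.1 Pa.
CL = 2W/(ρv²S) = 2×8338.5/(1.112×41.9²×15.7) = 0.5441.
CD = 0.023 + 0.06 × 0.5441² = 0.04076.
L/D = CL/CD = 0.5441 / 0.04076 = 13.3

L/D = 13.3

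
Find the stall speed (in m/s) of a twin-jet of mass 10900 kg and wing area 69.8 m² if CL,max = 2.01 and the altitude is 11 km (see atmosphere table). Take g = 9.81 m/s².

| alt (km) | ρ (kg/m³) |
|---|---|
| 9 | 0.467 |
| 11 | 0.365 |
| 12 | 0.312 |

V_stall = 64.6 m/s

At 11 km, from the table: ρ = 0.365 kg/m³.
Stall occurs when L = W at CL,max. W = mg = 10900 × 9.81 = 1.069×10^5 N.
V_stall = √(2W/(ρ·S·CL,max)) = √(2 × 1.069×10^5 / (0.365 × 69.8 × 2.01))
V_stall = √4176 = 64.6 m/s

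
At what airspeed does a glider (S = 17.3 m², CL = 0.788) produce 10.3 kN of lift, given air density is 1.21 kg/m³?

L = ½ρv²S·CL ⇒ v = √(2L/(ρ·S·CL))
v = √(2 × 10300 / (1.21 × 17.3 × 0.788)) = √1249 = 35.3 m/s

v = 35.3 m/s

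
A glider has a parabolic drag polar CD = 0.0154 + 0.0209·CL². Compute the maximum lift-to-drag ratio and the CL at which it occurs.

(L/D)max = 27.9, at CL = 0.858

For CD = CD0 + K·CL², (L/D)max occurs at CL* = √(CD0/K) and equals 1/(2√(K·CD0)).
(L/D)max = 1/(2√(0.0209 × 0.0154)) = 1/(2 × 0.01794) = 27.9
CL* = √(0.0154/0.0209) = 0.858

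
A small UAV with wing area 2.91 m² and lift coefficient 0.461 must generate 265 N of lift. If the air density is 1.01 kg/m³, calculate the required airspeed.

v = 19.8 m/s

L = ½ρv²S·CL ⇒ v = √(2L/(ρ·S·CL))
v = √(2 × 265 / (1.01 × 2.91 × 0.461)) = √391.2 = 19.8 m/s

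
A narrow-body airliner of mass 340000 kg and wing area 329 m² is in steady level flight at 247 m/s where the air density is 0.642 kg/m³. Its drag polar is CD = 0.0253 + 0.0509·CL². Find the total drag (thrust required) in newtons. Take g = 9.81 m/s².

D = 2.51×10^5 N

Level flight ⇒ L = W = m·g = 340000 × 9.81 = 3.3354×10^6 N.
q = ½ρv² = ½ × 0.642 × 247² = 19580 Pa.
Required CL = L/(qS) = 3.3354×10^6/(19580·329) = 0.5177.
CD = 0.0253 + 0.0509 × 0.5177² = 0.03894.
D = q·S·CD = 19580 × 329 × 0.03894 = 2.509×10^5 N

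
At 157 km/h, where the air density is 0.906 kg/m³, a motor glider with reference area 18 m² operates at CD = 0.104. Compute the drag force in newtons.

D = 1610 N

Convert speed: v = 157 km/h ÷ 3.6 = 43.61 m/s.
D = ½ρv²S·CD = ½ × 0.906 × 43.61² × 18 × 0.104 = 1610 N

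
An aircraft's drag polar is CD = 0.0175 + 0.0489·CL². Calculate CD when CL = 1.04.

CD = 0.0704

CD = 0.0175 + 0.0489 × 1.04² = 0.0175 + 0.05289 = 0.0704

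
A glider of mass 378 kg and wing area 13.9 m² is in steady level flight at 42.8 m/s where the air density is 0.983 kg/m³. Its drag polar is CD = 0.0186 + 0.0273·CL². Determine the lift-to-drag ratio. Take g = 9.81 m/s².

L/D = 14.1

Weight W = mg = 378 × 9.81 = 3708.2 N; in level flight L = W.
Dynamic pressure q = 0.5 × 0.983 × 42.8² = 900.3 Pa.
CL = W/(q·S) = 3708.2 / (900.3 × 13.9) = 0.2963.
CD = 0.0186 + 0.0273 × 0.2963² = 0.021.
L/D = CL/CD = 0.2963 / 0.021 = 14.1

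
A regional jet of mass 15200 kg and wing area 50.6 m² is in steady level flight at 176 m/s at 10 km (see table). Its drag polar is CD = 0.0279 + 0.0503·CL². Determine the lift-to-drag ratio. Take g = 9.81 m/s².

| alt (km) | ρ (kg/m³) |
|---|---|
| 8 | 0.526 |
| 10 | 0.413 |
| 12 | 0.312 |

L/D = 11.9

At 10 km, from the table: ρ = 0.413 kg/m³.
In steady level flight, lift balances weight: W = mg = 15200 × 9.81 = 1.4911×10^5 N.
q = ½ρv² = ½ × 0.413 × 176² = 6397 Pa.
CL = W/(q·S) = 1.4911×10^5 / (6397 × 50.6) = 0.4607.
CD = 0.0279 + 0.0503 × 0.4607² = 0.03858.
L/D = CL/CD = 0.4607 / 0.03858 = 11.9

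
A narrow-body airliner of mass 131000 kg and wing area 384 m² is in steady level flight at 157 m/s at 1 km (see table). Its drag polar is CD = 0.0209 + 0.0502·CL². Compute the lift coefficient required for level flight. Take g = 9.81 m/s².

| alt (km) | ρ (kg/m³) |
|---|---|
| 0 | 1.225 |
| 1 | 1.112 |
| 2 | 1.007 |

At 1 km, from the table: ρ = 1.112 kg/m³.
In steady level flight, lift balances weight: W = mg = 131000 × 9.81 = 1.2851×10^6 N.
Dynamic pressure q = 0.5 × 1.112 × 157² = 13700 Pa.
CL = W/(q·S) = 1.2851×10^6 / (13700 × 384) = 0.2442.

CL = 0.244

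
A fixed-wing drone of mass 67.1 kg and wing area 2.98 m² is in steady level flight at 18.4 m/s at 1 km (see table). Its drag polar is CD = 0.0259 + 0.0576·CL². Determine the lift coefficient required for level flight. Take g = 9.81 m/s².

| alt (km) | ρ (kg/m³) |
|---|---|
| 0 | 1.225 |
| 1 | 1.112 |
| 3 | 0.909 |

At 1 km, from the table: ρ = 1.112 kg/m³.
Weight W = mg = 67.1 × 9.81 = 658.25 N; in level flight L = W.
Dynamic pressure q = 0.5 × 1.112 × 18.4² = 188.2 Pa.
Required CL = L/(qS) = 658.25/(188.2·2.98) = 1.173.

CL = 1.17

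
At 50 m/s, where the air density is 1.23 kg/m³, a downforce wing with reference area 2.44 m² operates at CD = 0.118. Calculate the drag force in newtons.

D = ½ρv²S·CD = ½ × 1.23 × 50² × 2.44 × 0.118 = 443 N

D = 443 N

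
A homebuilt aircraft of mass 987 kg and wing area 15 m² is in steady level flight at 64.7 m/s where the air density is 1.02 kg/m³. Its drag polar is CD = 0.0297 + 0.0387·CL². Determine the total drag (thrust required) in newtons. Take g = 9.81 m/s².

Weight W = mg = 987 × 9.81 = 9682.5 N; in level flight L = W.
q = ½ρv² = ½ × 1.02 × 64.7² = 2135 Pa.
Required CL = L/(qS) = 9682.5/(2135·15) = 0.3024.
CD = 0.0297 + 0.0387 × 0.3024² = 0.03324.
D = q·S·CD = 2135 × 15 × 0.03324 = 1064 N

D = 1060 N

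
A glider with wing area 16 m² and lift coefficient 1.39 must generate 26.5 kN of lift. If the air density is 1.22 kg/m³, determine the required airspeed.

v = 44.2 m/s

L = ½ρv²S·CL ⇒ v = √(2L/(ρ·S·CL))
v = √(2 × 26500 / (1.22 × 16 × 1.39)) = √1953 = 44.2 m/s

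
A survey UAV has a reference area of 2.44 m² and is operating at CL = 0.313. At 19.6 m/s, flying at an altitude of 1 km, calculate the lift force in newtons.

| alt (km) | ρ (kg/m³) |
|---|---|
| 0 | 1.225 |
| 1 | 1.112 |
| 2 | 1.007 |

At 1 km, from the table: ρ = 1.112 kg/m³.
L = ½ρv²S·CL = ½ × 1.112 × 19.6² × 2.44 × 0.313 = 163 N

L = 163 N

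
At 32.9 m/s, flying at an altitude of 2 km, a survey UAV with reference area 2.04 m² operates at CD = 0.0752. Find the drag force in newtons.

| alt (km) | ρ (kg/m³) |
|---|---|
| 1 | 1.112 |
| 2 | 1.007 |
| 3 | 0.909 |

At 2 km, from the table: ρ = 1.007 kg/m³.
D = ½ρv²S·CD = ½ × 1.007 × 32.9² × 2.04 × 0.0752 = 83.6 N

D = 83.6 N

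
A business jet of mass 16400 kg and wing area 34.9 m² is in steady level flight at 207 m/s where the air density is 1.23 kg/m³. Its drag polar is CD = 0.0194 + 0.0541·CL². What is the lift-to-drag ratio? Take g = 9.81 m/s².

Level flight ⇒ L = W = m·g = 16400 × 9.81 = 1.6088×10^5 N.
q = ½ρv² = ½ × 1.23 × 207² = 26350 Pa.
CL = 2W/(ρv²S) = 2×1.6088×10^5/(1.23×207²×34.9) = 0.1749.
CD = 0.0194 + 0.0541 × 0.1749² = 0.02106.
L/D = CL/CD = 0.1749 / 0.02106 = 8.31

L/D = 8.31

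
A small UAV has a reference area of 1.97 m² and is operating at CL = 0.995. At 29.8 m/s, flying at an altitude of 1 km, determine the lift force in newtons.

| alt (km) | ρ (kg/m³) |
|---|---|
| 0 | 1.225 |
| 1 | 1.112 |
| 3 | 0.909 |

L = 968 N

At 1 km, from the table: ρ = 1.112 kg/m³.
Dynamic pressure q = ½ρv² = ½ × 1.112 × 29.8² = 493.8 Pa.
L = q·S·CL = 493.8 × 1.97 × 0.995 = 968 N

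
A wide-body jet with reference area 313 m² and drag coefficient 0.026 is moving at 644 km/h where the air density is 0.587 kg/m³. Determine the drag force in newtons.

Convert speed: v = 644 km/h ÷ 3.6 = 178.9 m/s.
Dynamic pressure q = ½ρv² = ½ × 0.587 × 178.9² = 9392 Pa.
D = q·S·CD = 9392 × 313 × 0.026 = 76400 N ≈ 76.4 kN

D = 76400 N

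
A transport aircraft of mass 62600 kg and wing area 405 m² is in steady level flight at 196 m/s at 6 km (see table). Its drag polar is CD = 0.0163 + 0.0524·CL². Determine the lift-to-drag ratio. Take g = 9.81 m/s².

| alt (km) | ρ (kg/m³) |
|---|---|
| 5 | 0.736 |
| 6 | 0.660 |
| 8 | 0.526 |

At 6 km, from the table: ρ = 0.660 kg/m³.
In steady level flight, lift balances weight: W = mg = 62600 × 9.81 = 6.1411×10^5 N.
Dynamic pressure q = 0.5 × 0.66 × 196² = 12680 Pa.
CL = 2W/(ρv²S) = 2×6.1411×10^5/(0.66×196²×405) = 0.1196.
CD = 0.0163 + 0.0524 × 0.1196² = 0.01705.
L/D = CL/CD = 0.1196 / 0.01705 = 7.02

L/D = 7.02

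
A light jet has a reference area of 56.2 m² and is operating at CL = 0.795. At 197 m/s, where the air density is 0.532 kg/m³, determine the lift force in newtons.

L = ½ρv²S·CL = ½ × 0.532 × 197² × 56.2 × 0.795 = 4.61×10^5 N ≈ 461 kN

L = 4.61×10^5 N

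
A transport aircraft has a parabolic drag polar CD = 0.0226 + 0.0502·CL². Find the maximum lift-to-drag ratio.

For CD = CD0 + K·CL², (L/D)max occurs at CL* = √(CD0/K) and equals 1/(2√(K·CD0)).
(L/D)max = 1/(2√(0.0502 × 0.0226)) = 1/(2 × 0.03368) = 14.8

(L/D)max = 14.8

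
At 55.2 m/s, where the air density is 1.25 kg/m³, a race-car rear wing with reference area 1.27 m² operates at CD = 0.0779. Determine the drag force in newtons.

D = 188 N

D = ½ρv²S·CD = ½ × 1.25 × 55.2² × 1.27 × 0.0779 = 188 N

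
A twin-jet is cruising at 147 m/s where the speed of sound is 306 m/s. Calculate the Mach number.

M = v/a = 147 / 306 = 0.48

M = 0.48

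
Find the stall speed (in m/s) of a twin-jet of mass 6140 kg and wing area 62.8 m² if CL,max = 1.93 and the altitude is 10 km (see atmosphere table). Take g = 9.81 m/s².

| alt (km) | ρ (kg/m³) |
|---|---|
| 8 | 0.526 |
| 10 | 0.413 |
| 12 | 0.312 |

At 10 km, from the table: ρ = 0.413 kg/m³.
Stall occurs when L = W at CL,max. W = mg = 6140 × 9.81 = 60230 N.
From L = ½ρV²S·CL,max = W: V_stall = √(2W/(ρSCL,max)) = √(2·60230/(0.413·62.8·1.93))
V_stall = √2407 = 49.1 m/s

V_stall = 49.1 m/s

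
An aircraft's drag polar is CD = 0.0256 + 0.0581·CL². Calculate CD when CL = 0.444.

CD = 0.0371

CD = 0.0256 + 0.0581 × 0.444² = 0.0256 + 0.01145 = 0.0371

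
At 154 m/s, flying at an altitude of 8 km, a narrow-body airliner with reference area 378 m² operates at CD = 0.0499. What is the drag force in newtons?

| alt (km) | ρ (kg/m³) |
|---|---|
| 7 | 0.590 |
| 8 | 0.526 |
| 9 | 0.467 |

D = 1.18×10^5 N

At 8 km, from the table: ρ = 0.526 kg/m³.
D = ½ρv²S·CD = ½ × 0.526 × 154² × 378 × 0.0499 = 1.18×10^5 N ≈ 118 kN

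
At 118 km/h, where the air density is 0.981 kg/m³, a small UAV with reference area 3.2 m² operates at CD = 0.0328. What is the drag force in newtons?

Convert speed: v = 118 km/h ÷ 3.6 = 32.78 m/s.
Dynamic pressure q = ½ρv² = ½ × 0.981 × 32.78² = 527 Pa.
D = q·S·CD = 527 × 3.2 × 0.0328 = 55.3 N

D = 55.3 N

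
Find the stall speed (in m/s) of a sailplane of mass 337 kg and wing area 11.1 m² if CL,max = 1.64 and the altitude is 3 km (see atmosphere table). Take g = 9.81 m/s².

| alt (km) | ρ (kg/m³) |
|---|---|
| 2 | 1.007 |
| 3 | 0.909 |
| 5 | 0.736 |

At 3 km, from the table: ρ = 0.909 kg/m³.
At stall, lift equals weight: L = W = m·g = 337 × 9.81 = 3306 N.
V_stall = √(2W/(ρ·S·CL,max)) = √(2 × 3306 / (0.909 × 11.1 × 1.64))
V_stall = √399.6 = 20 m/s

V_stall = 20 m/s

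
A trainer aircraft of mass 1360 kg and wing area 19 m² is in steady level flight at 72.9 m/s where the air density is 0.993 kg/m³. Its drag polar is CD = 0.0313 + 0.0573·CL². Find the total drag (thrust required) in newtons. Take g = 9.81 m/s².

D = 1770 N

Weight W = mg = 1360 × 9.81 = 13342 N; in level flight L = W.
q = ½ρv² = ½ × 0.993 × 72.9² = 2639 Pa.
Required CL = L/(qS) = 13342/(2639·19) = 0.2661.
CD = 0.0313 + 0.0573 × 0.2661² = 0.03536.
D = q·S·CD = 2639 × 19 × 0.03536 = 1773 N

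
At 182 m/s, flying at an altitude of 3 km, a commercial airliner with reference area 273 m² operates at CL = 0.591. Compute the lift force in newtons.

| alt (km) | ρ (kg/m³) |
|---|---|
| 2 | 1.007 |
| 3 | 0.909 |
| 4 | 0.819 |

At 3 km, from the table: ρ = 0.909 kg/m³.
L = ½ρv²S·CL = ½ × 0.909 × 182² × 273 × 0.591 = 2.43×10^6 N ≈ 2430 kN

L = 2.43×10^6 N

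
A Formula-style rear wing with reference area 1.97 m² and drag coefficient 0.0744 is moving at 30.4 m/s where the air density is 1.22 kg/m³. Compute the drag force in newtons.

D = 82.6 N

Dynamic pressure q = ½ρv² = ½ × 1.22 × 30.4² = 563.7 Pa.
D = q·S·CD = 563.7 × 1.97 × 0.0744 = 82.6 N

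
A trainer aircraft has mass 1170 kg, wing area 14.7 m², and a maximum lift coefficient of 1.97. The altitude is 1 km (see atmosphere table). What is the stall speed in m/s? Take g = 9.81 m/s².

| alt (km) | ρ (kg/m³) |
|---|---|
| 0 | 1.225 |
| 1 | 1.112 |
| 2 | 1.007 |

V_stall = 26.7 m/s

At 1 km, from the table: ρ = 1.112 kg/m³.
Stall occurs when L = W at CL,max. W = mg = 1170 × 9.81 = 11480 N.
From L = ½ρV²S·CL,max = W: V_stall = √(2W/(ρSCL,max)) = √(2·11480/(1.112·14.7·1.97))
V_stall = √712.8 = 26.7 m/s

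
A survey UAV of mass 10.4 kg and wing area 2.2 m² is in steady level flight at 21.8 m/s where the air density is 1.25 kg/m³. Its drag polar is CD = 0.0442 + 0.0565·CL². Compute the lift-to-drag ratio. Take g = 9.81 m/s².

Weight W = mg = 10.4 × 9.81 = 102.02 N; in level flight L = W.
q = ½ρv² = ½ × 1.25 × 21.8² = 297 Pa.
CL = 2W/(ρv²S) = 2×102.02/(1.25×21.8²×2.2) = 0.1561.
CD = 0.0442 + 0.0565 × 0.1561² = 0.04558.
L/D = CL/CD = 0.1561 / 0.04558 = 3.43

L/D = 3.43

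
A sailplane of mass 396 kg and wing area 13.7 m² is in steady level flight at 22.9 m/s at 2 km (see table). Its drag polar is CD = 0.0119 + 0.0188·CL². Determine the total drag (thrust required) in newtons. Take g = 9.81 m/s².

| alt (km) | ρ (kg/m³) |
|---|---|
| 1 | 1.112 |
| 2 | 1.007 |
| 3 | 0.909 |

D = 121 N

At 2 km, from the table: ρ = 1.007 kg/m³.
In steady level flight, lift balances weight: W = mg = 396 × 9.81 = 3884.8 N.
Dynamic pressure q = 0.5 × 1.007 × 22.9² = 264 Pa.
CL = W/(q·S) = 3884.8 / (264 × 13.7) = 1.074.
CD = 0.0119 + 0.0188 × 1.074² = 0.03358.
D = q·S·CD = 264 × 13.7 × 0.03358 = 121.5 N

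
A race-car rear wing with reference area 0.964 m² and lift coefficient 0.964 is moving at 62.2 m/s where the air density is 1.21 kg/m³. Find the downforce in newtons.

L = 2180 N

Dynamic pressure q = ½ρv² = ½ × 1.21 × 62.2² = 2341 Pa.
L = q·S·CL = 2341 × 0.964 × 0.964 = 2180 N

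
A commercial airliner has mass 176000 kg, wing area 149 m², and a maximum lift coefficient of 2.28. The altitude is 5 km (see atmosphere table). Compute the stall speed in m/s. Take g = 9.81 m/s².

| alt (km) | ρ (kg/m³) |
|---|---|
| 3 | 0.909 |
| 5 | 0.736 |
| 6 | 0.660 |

At 5 km, from the table: ρ = 0.736 kg/m³.
At stall, lift equals weight: L = W = m·g = 176000 × 9.81 = 1.727×10^6 N.
V_stall = √(2W/(ρ·S·CL,max)) = √(2 × 1.727×10^6 / (0.736 × 149 × 2.28))
V_stall = √13810 = 118 m/s

V_stall = 118 m/s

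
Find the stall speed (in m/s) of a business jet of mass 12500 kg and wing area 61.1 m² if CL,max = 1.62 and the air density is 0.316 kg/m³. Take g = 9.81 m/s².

At stall, lift equals weight: L = W = m·g = 12500 × 9.81 = 1.226×10^5 N.
V_stall = √(2W/(ρ·S·CL,max)) = √(2 × 1.226×10^5 / (0.316 × 61.1 × 1.62))
V_stall = √7841 = 88.5 m/s

V_stall = 88.5 m/s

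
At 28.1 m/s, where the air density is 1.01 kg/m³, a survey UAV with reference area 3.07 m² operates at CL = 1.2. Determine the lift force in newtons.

L = 1470 N

Dynamic pressure q = ½ρv² = ½ × 1.01 × 28.1² = 398.8 Pa.
L = q·S·CL = 398.8 × 3.07 × 1.2 = 1470 N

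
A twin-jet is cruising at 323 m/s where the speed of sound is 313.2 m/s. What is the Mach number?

M = v/a = 323 / 313.2 = 1.03

M = 1.03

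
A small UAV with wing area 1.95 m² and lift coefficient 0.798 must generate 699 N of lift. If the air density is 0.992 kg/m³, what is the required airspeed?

L = ½ρv²S·CL ⇒ v = √(2L/(ρ·S·CL))
v = √(2 × 699 / (0.992 × 1.95 × 0.798)) = √905.6 = 30.1 m/s

v = 30.1 m/s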